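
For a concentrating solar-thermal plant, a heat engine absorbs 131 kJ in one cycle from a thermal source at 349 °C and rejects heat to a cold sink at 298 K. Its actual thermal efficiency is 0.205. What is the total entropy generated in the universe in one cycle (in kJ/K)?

ΔS_univ ≈ 0.139 kJ/K

T_H = 349 °C → 349 + 273.15 = 622.15 K.
W = η·Q_H = 0.205 × 131 = 26.85 kJ, so Q_C = Q_H − W = 104.1 kJ.
The hot reservoir loses entropy Q_H/T_H = 131/622.15 = 0.2106 kJ/K; the cold reservoir gains Q_C/T_C = 104.1/298.00 = 0.3495 kJ/K.
ΔS_univ = −Q_H/T_H + Q_C/T_C = 0.139 kJ/K (> 0, since η = 0.205 < η_Carnot = 0.521).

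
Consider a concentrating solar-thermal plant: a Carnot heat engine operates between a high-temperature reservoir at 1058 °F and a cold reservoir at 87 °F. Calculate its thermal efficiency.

T_H = 1058 °F → (1058 − 32) × 5/9 = 570.00 °C = 843.15 K.
T_C = 87 °F → (87 − 32) × 5/9 = 30.56 °C = 303.71 K.
Since the cycle is reversible, η = 1 − T_C/T_H = 1 − 303.71/843.15 = 0.640.

η ≈ 0.640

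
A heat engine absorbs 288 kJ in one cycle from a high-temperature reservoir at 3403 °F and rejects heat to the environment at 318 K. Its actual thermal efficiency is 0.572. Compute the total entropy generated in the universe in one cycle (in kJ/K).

ΔS_univ ≈ 0.253 kJ/K

T_H = 3403 °F → (3403 − 32) × 5/9 = 1872.78 °C = 2145.93 K.
W = η·Q_H = 0.572 × 288 = 164.7 kJ, so Q_C = Q_H − W = 123.3 kJ.
Reservoir entropy changes: ΔS_H = −Q_H/T_H = −288/2145.93 = -0.1342 kJ/K and ΔS_C = +Q_C/T_C = 123.3/318.00 = 0.3876 kJ/K.
ΔS_univ = −Q_H/T_H + Q_C/T_C = 0.253 kJ/K (> 0, since η = 0.572 < η_Carnot = 0.852).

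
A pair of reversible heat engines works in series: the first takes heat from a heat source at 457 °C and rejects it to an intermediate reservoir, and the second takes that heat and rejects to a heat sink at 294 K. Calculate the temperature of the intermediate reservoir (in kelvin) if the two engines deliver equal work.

T_H = 457 °C → 457 + 273.15 = 730.15 K.
For reversible stages Q_m = Q_H·(T_m/T_H). Setting W₁ = Q_H(1 − T_m/T_H) equal to W₂ = Q_m(1 − T_C/T_m) = Q_H·(T_m − T_C)/T_H gives T_H − T_m = T_m − T_C, so T_m = (T_H + T_C)/2 = (730.15 + 294.00)/2 = 512.1 K.

T_m ≈ 512.1 K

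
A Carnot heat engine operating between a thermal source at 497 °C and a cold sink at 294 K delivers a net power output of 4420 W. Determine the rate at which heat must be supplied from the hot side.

T_H = 497 °C → 497 + 273.15 = 770.15 K.
The Carnot efficiency is η = 1 − T_C/T_H = 1 − 294.00/770.15 = 0.6183.
Q_H = W/η = 4420/0.6183 = 7150 W.

Q̇_H ≈ 7150 W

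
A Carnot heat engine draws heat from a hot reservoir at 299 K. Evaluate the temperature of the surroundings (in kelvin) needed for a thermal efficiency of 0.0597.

From η = 1 − T_C/T_H, T_C = T_H·(1 − η) = 299.00 × (1 − 0.0597) = 281.1 K.

T_C ≈ 281.1 K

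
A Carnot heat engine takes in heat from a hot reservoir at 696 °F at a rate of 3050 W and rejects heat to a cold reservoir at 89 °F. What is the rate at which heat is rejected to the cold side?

T_H = 696 °F → (696 − 32) × 5/9 = 368.89 °C = 642.04 K.
T_C = 89 °F → (89 − 32) × 5/9 = 31.67 °C = 304.82 K.
η_rev = 1 − T_C/T_H = 1 − 304.82/642.04 = 0.5252.
For a reversible cycle Q_C/Q_H = T_C/T_H, so Q_C = 3050 × 304.82/642.04 = 1448 W.

Q̇_C ≈ 1448 W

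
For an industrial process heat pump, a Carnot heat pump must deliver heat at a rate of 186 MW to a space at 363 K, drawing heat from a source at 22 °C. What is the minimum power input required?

Ẇ_in ≈ 34.77 MW

T_C = 22 °C → 22 + 273.15 = 295.15 K.
COP_HP = T_H/(T_H − T_C) = 363.00/67.85 = 5.3500.
W = Q_H/COP_HP = 186/5.3500 = 34.77 MW.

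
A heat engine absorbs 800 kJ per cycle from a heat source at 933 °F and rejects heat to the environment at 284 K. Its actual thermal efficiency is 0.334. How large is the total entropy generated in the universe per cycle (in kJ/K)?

ΔS_univ ≈ 0.8421 kJ/K

T_H = 933 °F → (933 − 32) × 5/9 = 500.56 °C = 773.71 K.
W = η·Q_H = 0.334 × 800 = 267.2 kJ, so Q_C = Q_H − W = 532.8 kJ.
Reservoir entropy changes: ΔS_H = −Q_H/T_H = −800/773.71 = -1.034 kJ/K and ΔS_C = +Q_C/T_C = 532.8/284.00 = 1.876 kJ/K.
ΔS_univ = −Q_H/T_H + Q_C/T_C = 0.8421 kJ/K (> 0, since η = 0.334 < η_Carnot = 0.633).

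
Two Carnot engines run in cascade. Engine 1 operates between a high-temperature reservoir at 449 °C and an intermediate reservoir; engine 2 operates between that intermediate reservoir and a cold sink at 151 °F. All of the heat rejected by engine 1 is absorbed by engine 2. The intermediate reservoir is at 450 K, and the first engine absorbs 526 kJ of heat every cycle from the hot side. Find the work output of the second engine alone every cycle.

T_H = 449 °C → 449 + 273.15 = 722.15 K.
T_C = 151 °F → (151 − 32) × 5/9 = 66.11 °C = 339.26 K.
Heat entering the second stage: Q_m = Q_H·(T_m/T_H) = 526 × 450.00/722.15 = 327.8 kJ.
Second-stage efficiency η₂ = 1 − T_C/T_m = 1 − 339.26/450.00 = 0.2461, so W₂ = η₂·Q_m = 80.66 kJ.

W₂ ≈ 80.66 kJ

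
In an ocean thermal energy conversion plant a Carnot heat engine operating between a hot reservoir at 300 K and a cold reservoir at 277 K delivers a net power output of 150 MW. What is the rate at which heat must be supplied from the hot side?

Q̇_H ≈ 1960 MW

For a reversible engine, η = 1 − T_C/T_H = 1 − 277.00/300.00 = 0.0767.
Q_H = W/η = 150/0.0767 = 1960 MW.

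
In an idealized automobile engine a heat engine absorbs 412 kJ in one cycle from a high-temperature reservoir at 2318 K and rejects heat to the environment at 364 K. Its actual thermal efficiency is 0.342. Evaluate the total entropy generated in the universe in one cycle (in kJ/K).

ΔS_univ ≈ 0.5670 kJ/K

W = η·Q_H = 0.342 × 412 = 140.9 kJ, so Q_C = Q_H − W = 271.1 kJ.
Reservoir entropy changes: ΔS_H = −Q_H/T_H = −412/2318.00 = -0.1777 kJ/K and ΔS_C = +Q_C/T_C = 271.1/364.00 = 0.7448 kJ/K.
ΔS_univ = −Q_H/T_H + Q_C/T_C = 0.5670 kJ/K (> 0, since η = 0.342 < η_Carnot = 0.843).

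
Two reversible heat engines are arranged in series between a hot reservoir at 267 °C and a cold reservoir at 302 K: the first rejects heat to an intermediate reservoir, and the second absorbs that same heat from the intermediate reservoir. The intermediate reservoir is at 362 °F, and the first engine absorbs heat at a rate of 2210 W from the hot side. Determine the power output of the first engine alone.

T_H = 267 °C → 267 + 273.15 = 540.15 K.
T_m = 362 °F → (362 − 32) × 5/9 = 183.33 °C = 456.48 K.
First-stage efficiency η₁ = 1 − T_m/T_H = 1 − 456.48/540.15 = 0.1549.
W₁ = η₁·Q_H = 0.1549 × 2210 = 342 W.

Ẇ₁ ≈ 342 W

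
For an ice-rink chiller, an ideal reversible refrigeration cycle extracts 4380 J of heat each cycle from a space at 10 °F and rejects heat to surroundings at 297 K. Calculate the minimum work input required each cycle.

W_in ≈ 606 J

T_C = 10 °F → (10 − 32) × 5/9 = -12.22 °C = 260.93 K.
Carnot COP: COP_R = T_C/(T_H − T_C) = 260.93/36.07 = 7.2335.
W = Q_C/COP_R = 4380/7.2335 = 606 J.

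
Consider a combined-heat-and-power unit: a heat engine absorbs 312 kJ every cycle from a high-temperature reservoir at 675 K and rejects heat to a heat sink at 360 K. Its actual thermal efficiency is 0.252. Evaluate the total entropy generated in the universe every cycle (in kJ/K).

ΔS_univ ≈ 0.1860 kJ/K

W = η·Q_H = 0.252 × 312 = 78.62 kJ, so Q_C = Q_H − W = 233.4 kJ.
Reservoir entropy changes: ΔS_H = −Q_H/T_H = −312/675.00 = -0.4622 kJ/K and ΔS_C = +Q_C/T_C = 233.4/360.00 = 0.6483 kJ/K.
ΔS_univ = −Q_H/T_H + Q_C/T_C = 0.1860 kJ/K (> 0, since η = 0.252 < η_Carnot = 0.467).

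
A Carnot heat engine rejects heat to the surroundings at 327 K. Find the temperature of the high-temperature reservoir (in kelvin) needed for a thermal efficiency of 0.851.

From η = 1 − T_C/T_H, solving for T_H gives T_H = T_C/(1 − η) = 327.00/(1 − 0.851) = 2190 K.

T_H ≈ 2190 K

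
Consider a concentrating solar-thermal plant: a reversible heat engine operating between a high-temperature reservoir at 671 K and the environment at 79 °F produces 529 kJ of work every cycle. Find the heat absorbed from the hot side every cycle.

Q_H ≈ 954.9 kJ

T_C = 79 °F → (79 − 32) × 5/9 = 26.11 °C = 299.26 K.
Since the cycle is reversible, η = 1 − T_C/T_H = 1 − 299.26/671.00 = 0.5540.
Q_H = W/η = 529/0.5540 = 954.9 kJ.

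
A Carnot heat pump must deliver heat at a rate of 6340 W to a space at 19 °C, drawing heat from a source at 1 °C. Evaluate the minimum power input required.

T_H = 19 °C → 19 + 273.15 = 292.15 K.
T_C = 1 °C → 1 + 273.15 = 274.15 K.
COP_HP = T_H/(T_H − T_C) = 292.15/18.00 = 16.2306.
W = Q_H/COP_HP = 6340/16.2306 = 391 W.

Ẇ_in ≈ 391 W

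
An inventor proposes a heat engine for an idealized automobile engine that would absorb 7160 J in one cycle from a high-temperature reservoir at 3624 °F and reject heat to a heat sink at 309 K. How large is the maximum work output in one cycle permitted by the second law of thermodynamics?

W_max ≈ 6185 J

T_H = 3624 °F → (3624 − 32) × 5/9 = 1995.56 °C = 2268.71 K.
No engine can exceed the Carnot limit: η_max = 1 − T_C/T_H = 1 − 309.00/2268.71 = 0.8638.
W_max = η_max · Q_H = 0.8638 × 7160 = 6185 J.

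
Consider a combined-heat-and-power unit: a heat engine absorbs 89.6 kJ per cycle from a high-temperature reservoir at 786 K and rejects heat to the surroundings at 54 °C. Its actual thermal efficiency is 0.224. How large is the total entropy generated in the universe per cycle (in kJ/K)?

ΔS_univ ≈ 0.0985 kJ/K

T_C = 54 °C → 54 + 273.15 = 327.15 K.
W = η·Q_H = 0.224 × 89.6 = 20.07 kJ, so Q_C = Q_H − W = 69.53 kJ.
The hot reservoir loses entropy Q_H/T_H = 89.6/786.00 = 0.1140 kJ/K; the cold reservoir gains Q_C/T_C = 69.53/327.15 = 0.2125 kJ/K.
ΔS_univ = −Q_H/T_H + Q_C/T_C = 0.0985 kJ/K (> 0, since η = 0.224 < η_Carnot = 0.584).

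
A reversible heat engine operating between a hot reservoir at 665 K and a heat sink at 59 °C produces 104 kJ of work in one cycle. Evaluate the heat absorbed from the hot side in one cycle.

Q_H ≈ 208 kJ

T_C = 59 °C → 59 + 273.15 = 332.15 K.
For a reversible engine, η = 1 − T_C/T_H = 1 − 332.15/665.00 = 0.5005.
Q_H = W/η = 104/0.5005 = 208 kJ.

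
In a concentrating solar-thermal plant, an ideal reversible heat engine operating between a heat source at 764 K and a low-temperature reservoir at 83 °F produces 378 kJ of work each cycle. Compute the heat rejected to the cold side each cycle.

T_C = 83 °F → (83 − 32) × 5/9 = 28.33 °C = 301.48 K.
η_rev = 1 − T_C/T_H = 1 − 301.48/764.00 = 0.6054.
Since Q_C/Q_H = T_C/T_H and Q_H = W/η, Q_C = W·T_C/(T_H − T_C) = 378 × 301.48/462.52 = 246 kJ.

Q_C ≈ 246 kJ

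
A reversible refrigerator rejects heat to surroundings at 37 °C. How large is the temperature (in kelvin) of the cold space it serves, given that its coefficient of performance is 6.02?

T_H = 37 °C → 37 + 273.15 = 310.15 K.
COP_R = T_C/(T_H − T_C) ⇒ T_C = T_H·COP_R/(1 + COP_R) = 310.15 × 6.02/(1 + 6.02) = 266 K.

T_C ≈ 266 K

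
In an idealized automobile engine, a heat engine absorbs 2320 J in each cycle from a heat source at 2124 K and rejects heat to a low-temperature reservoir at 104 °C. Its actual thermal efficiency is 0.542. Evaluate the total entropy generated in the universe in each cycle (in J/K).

T_C = 104 °C → 104 + 273.15 = 377.15 K.
W = η·Q_H = 0.542 × 2320 = 1257 J, so Q_C = Q_H − W = 1063 J.
Reservoir entropy changes: ΔS_H = −Q_H/T_H = −2320/2124.00 = -1.092 J/K and ΔS_C = +Q_C/T_C = 1063/377.15 = 2.817 J/K.
ΔS_univ = −Q_H/T_H + Q_C/T_C = 1.73 J/K (> 0, since η = 0.542 < η_Carnot = 0.822).

ΔS_univ ≈ 1.73 J/K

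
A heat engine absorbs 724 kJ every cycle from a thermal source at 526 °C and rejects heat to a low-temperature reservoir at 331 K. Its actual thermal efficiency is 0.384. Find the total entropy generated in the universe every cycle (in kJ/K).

ΔS_univ ≈ 0.441 kJ/K

T_H = 526 °C → 526 + 273.15 = 799.15 K.
W = η·Q_H = 0.384 × 724 = 278.0 kJ, so Q_C = Q_H − W = 446.0 kJ.
The hot reservoir loses entropy Q_H/T_H = 724/799.15 = 0.9060 kJ/K; the cold reservoir gains Q_C/T_C = 446.0/331.00 = 1.347 kJ/K.
ΔS_univ = −Q_H/T_H + Q_C/T_C = 0.441 kJ/K (> 0, since η = 0.384 < η_Carnot = 0.586).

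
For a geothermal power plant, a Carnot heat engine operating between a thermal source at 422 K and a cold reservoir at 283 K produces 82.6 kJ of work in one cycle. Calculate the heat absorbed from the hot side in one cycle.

η_rev = 1 − T_C/T_H = 1 − 283.00/422.00 = 0.3294.
Q_H = W/η = 82.6/0.3294 = 251 kJ.

Q_H ≈ 251 kJ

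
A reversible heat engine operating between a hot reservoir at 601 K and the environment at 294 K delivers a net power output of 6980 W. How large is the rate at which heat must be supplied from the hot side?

Q̇_H ≈ 13660 W

The Carnot efficiency is η = 1 − T_C/T_H = 1 − 294.00/601.00 = 0.5108.
Q_H = W/η = 6980/0.5108 = 13660 W.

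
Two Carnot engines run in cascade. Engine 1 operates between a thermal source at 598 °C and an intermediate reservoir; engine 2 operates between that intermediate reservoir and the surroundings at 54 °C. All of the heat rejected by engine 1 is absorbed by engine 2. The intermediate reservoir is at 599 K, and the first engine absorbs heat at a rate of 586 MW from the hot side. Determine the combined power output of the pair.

Ẇ_total ≈ 366 MW

T_H = 598 °C → 598 + 273.15 = 871.15 K.
T_C = 54 °C → 54 + 273.15 = 327.15 K.
Two reversible stages in series are equivalent to a single Carnot engine between T_H and T_C, so η_total = 1 − T_C/T_H = 1 − 327.15/871.15 = 0.6245.
W_total = η_total · Q_H = 0.6245 × 586 = 366 MW.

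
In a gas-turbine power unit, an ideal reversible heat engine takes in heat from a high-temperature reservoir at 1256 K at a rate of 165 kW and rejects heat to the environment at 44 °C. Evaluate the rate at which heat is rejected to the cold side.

Q̇_C ≈ 41.66 kW

T_C = 44 °C → 44 + 273.15 = 317.15 K.
For a reversible engine, η = 1 − T_C/T_H = 1 − 317.15/1256.00 = 0.7475.
For a reversible cycle Q_C/Q_H = T_C/T_H, so Q_C = 165 × 317.15/1256.00 = 41.66 kW.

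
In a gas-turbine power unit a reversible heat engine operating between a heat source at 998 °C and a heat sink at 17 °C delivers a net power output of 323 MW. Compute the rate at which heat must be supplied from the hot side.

Q̇_H ≈ 418.5 MW

T_H = 998 °C → 998 + 273.15 = 1271.15 K.
T_C = 17 °C → 17 + 273.15 = 290.15 K.
For a reversible engine, η = 1 − T_C/T_H = 1 − 290.15/1271.15 = 0.7717.
Q_H = W/η = 323/0.7717 = 418.5 MW.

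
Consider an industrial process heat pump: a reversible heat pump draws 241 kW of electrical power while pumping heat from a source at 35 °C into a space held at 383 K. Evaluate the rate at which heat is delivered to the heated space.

T_C = 35 °C → 35 + 273.15 = 308.15 K.
For a reversible heat pump, COP_HP = T_H/(T_H − T_C) = 383.00/74.85 = 5.1169.
Q_H = COP_HP · W = 5.1169 × 241 = 1233 kW.

Q̇_H ≈ 1233 kW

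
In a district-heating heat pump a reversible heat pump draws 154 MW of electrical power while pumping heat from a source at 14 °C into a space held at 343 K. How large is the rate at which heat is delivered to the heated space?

T_C = 14 °C → 14 + 273.15 = 287.15 K.
For a reversible heat pump, COP_HP = T_H/(T_H − T_C) = 343.00/55.85 = 6.1415.
Q_H = COP_HP · W = 6.1415 × 154 = 946 MW.

Q̇_H ≈ 946 MW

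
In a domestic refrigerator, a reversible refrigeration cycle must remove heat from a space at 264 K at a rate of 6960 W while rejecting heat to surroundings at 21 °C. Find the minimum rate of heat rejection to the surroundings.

Q̇_H ≈ 7750 W

T_H = 21 °C → 21 + 273.15 = 294.15 K.
For a reversible cycle Q_H/Q_C = T_H/T_C, so Q_H = Q_C·T_H/T_C = 6960 × 294.15/264.00 = 7750 W.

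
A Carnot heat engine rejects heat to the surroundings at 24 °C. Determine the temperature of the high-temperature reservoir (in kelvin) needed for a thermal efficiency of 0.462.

T_H ≈ 552 K

T_C = 24 °C → 24 + 273.15 = 297.15 K.
From η = 1 − T_C/T_H, solving for T_H gives T_H = T_C/(1 − η) = 297.15/(1 − 0.462) = 552 K.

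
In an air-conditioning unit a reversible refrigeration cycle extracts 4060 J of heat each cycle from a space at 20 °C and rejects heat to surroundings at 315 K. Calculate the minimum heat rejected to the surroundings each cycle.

T_C = 20 °C → 20 + 273.15 = 293.15 K.
For a reversible cycle Q_H/Q_C = T_H/T_C, so Q_H = Q_C·T_H/T_C = 4060 × 315.00/293.15 = 4360 J.

Q_H ≈ 4360 J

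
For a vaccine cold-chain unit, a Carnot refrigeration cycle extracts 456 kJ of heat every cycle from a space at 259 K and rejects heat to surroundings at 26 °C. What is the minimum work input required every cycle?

W_in ≈ 70.7 kJ

T_H = 26 °C → 26 + 273.15 = 299.15 K.
COP_R = T_C/(T_H − T_C) = 259.00/40.15 = 6.4508.
W = Q_C/COP_R = 456/6.4508 = 70.7 kJ.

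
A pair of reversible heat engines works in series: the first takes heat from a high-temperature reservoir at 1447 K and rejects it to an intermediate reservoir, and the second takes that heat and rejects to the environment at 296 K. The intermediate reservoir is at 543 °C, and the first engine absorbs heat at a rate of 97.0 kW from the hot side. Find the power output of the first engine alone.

T_m = 543 °C → 543 + 273.15 = 816.15 K.
First-stage efficiency η₁ = 1 − T_m/T_H = 1 − 816.15/1447.00 = 0.4360.
W₁ = η₁·Q_H = 0.4360 × 97.0 = 42.29 kW.

Ẇ₁ ≈ 42.29 kW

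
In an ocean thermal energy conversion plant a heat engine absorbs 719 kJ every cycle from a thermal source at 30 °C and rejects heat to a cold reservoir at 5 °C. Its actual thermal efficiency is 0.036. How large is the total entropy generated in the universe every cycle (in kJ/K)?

T_H = 30 °C → 30 + 273.15 = 303.15 K.
T_C = 5 °C → 5 + 273.15 = 278.15 K.
W = η·Q_H = 0.036 × 719 = 25.88 kJ, so Q_C = Q_H − W = 693.1 kJ.
Entropy balance on the reservoirs: −Q_H/T_H = -2.372 kJ/K, +Q_C/T_C = 2.492 kJ/K.
ΔS_univ = −Q_H/T_H + Q_C/T_C = 0.120 kJ/K (> 0, since η = 0.036 < η_Carnot = 0.082).

ΔS_univ ≈ 0.120 kJ/K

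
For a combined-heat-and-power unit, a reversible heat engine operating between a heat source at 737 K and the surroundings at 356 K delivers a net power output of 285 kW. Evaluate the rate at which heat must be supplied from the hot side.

For a reversible engine, η = 1 − T_C/T_H = 1 − 356.00/737.00 = 0.5170.
Q_H = W/η = 285/0.5170 = 551 kW.

Q̇_H ≈ 551 kW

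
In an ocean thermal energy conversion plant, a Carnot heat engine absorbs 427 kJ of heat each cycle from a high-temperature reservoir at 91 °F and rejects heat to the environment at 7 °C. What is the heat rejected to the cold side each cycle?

Q_C ≈ 391.0 kJ

T_H = 91 °F → (91 − 32) × 5/9 = 32.78 °C = 305.93 K.
T_C = 7 °C → 7 + 273.15 = 280.15 K.
Since the cycle is reversible, η = 1 − T_C/T_H = 1 − 280.15/305.93 = 0.0843.
For a reversible cycle Q_C/Q_H = T_C/T_H, so Q_C = 427 × 280.15/305.93 = 391.0 kJ.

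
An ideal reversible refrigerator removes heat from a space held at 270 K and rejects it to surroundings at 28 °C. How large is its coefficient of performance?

COP_R ≈ 8.67

T_H = 28 °C → 28 + 273.15 = 301.15 K.
Carnot COP: COP_R = T_C/(T_H − T_C) = 270.00/(301.15 − 270.00) = 8.67.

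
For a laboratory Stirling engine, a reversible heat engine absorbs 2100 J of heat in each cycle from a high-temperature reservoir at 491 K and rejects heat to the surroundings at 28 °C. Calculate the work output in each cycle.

T_C = 28 °C → 28 + 273.15 = 301.15 K.
For a reversible engine, η = 1 − T_C/T_H = 1 − 301.15/491.00 = 0.3867.
W = η·Q_H = 0.3867 × 2100 = 812 J.

W ≈ 812 J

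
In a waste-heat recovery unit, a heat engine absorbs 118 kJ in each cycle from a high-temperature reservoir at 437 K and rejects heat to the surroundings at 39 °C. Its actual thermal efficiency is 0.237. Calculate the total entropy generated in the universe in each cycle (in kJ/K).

T_C = 39 °C → 39 + 273.15 = 312.15 K.
W = η·Q_H = 0.237 × 118 = 27.97 kJ, so Q_C = Q_H − W = 90.03 kJ.
Reservoir entropy changes: ΔS_H = −Q_H/T_H = −118/437.00 = -0.2700 kJ/K and ΔS_C = +Q_C/T_C = 90.03/312.15 = 0.2884 kJ/K.
ΔS_univ = −Q_H/T_H + Q_C/T_C = 0.0184 kJ/K (> 0, since η = 0.237 < η_Carnot = 0.286).

ΔS_univ ≈ 0.0184 kJ/K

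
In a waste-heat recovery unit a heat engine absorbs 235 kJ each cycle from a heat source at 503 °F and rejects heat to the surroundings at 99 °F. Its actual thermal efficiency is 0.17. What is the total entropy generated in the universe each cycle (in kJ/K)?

ΔS_univ ≈ 0.189 kJ/K

T_H = 503 °F → (503 − 32) × 5/9 = 261.67 °C = 534.82 K.
T_C = 99 °F → (99 − 32) × 5/9 = 37.22 °C = 310.37 K.
W = η·Q_H = 0.17 × 235 = 39.95 kJ, so Q_C = Q_H − W = 195.1 kJ.
Entropy balance on the reservoirs: −Q_H/T_H = -0.4394 kJ/K, +Q_C/T_C = 0.6284 kJ/K.
ΔS_univ = −Q_H/T_H + Q_C/T_C = 0.189 kJ/K (> 0, since η = 0.17 < η_Carnot = 0.420).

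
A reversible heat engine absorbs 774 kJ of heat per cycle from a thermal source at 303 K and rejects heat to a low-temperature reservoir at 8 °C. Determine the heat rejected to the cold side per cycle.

T_C = 8 °C → 8 + 273.15 = 281.15 K.
The Carnot efficiency is η = 1 − T_C/T_H = 1 − 281.15/303.00 = 0.0721.
For a reversible cycle Q_C/Q_H = T_C/T_H, so Q_C = 774 × 281.15/303.00 = 718.2 kJ.

Q_C ≈ 718.2 kJ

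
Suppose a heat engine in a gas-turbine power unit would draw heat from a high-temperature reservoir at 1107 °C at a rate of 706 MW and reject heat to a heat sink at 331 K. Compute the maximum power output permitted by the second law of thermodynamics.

T_H = 1107 °C → 1107 + 273.15 = 1380.15 K.
By the Carnot theorem, η_max = 1 − T_C/T_H = 1 − 331.00/1380.15 = 0.7602.
W_max = η_max · Q_H = 0.7602 × 706 = 537 MW.

Ẇ_max ≈ 537 MW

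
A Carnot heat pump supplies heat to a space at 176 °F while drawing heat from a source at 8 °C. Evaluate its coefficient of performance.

T_H = 176 °F → (176 − 32) × 5/9 = 80.00 °C = 353.15 K.
T_C = 8 °C → 8 + 273.15 = 281.15 K.
The Carnot heat-pump COP is COP_HP = T_H/(T_H − T_C) = 353.15/(353.15 − 281.15) = 4.905.

COP_HP ≈ 4.905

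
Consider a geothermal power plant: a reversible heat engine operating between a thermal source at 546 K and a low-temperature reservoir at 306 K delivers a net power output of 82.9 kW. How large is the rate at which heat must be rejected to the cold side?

Q̇_C ≈ 105.7 kW

The Carnot efficiency is η = 1 − T_C/T_H = 1 − 306.00/546.00 = 0.4396.
Since Q_C/Q_H = T_C/T_H and Q_H = W/η, Q_C = W·T_C/(T_H − T_C) = 82.9 × 306.00/240.00 = 105.7 kW.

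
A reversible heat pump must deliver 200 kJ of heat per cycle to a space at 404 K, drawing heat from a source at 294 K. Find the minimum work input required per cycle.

For a reversible heat pump, COP_HP = T_H/(T_H − T_C) = 404.00/110.00 = 3.6727.
W = Q_H/COP_HP = 200/3.6727 = 54.5 kJ.

W_in ≈ 54.5 kJ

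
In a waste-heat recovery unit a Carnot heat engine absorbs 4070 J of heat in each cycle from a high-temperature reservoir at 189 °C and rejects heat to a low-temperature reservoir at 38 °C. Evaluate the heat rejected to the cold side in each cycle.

Q_C ≈ 2740 J

T_H = 189 °C → 189 + 273.15 = 462.15 K.
T_C = 38 °C → 38 + 273.15 = 311.15 K.
The Carnot efficiency is η = 1 − T_C/T_H = 1 − 311.15/462.15 = 0.3267.
For a reversible cycle Q_C/Q_H = T_C/T_H, so Q_C = 4070 × 311.15/462.15 = 2740 J.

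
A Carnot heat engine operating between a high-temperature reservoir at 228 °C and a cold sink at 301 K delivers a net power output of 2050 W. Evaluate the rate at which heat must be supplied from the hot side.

T_H = 228 °C → 228 + 273.15 = 501.15 K.
Carnot efficiency: η = 1 − T_C/T_H = 1 − 301.00/501.15 = 0.3994.
Q_H = W/η = 2050/0.3994 = 5130 W.

Q̇_H ≈ 5130 W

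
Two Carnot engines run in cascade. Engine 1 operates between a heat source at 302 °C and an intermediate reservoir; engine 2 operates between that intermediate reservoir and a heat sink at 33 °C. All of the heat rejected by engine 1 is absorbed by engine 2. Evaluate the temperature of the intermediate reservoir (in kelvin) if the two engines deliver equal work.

T_H = 302 °C → 302 + 273.15 = 575.15 K.
T_C = 33 °C → 33 + 273.15 = 306.15 K.
For reversible stages Q_m = Q_H·(T_m/T_H). Setting W₁ = Q_H(1 − T_m/T_H) equal to W₂ = Q_m(1 − T_C/T_m) = Q_H·(T_m − T_C)/T_H gives T_H − T_m = T_m − T_C, so T_m = (T_H + T_C)/2 = (575.15 + 306.15)/2 = 441 K.

T_m ≈ 441 K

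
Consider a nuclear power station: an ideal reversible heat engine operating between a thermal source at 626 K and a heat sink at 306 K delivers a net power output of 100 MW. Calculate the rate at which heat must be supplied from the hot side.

Q̇_H ≈ 196 MW

Carnot efficiency: η = 1 − T_C/T_H = 1 − 306.00/626.00 = 0.5112.
Q_H = W/η = 100/0.5112 = 196 MW.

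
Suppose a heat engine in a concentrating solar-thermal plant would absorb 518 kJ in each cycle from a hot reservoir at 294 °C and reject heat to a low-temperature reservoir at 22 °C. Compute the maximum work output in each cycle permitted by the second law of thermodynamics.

T_H = 294 °C → 294 + 273.15 = 567.15 K.
T_C = 22 °C → 22 + 273.15 = 295.15 K.
By the Carnot theorem, η_max = 1 − T_C/T_H = 1 − 295.15/567.15 = 0.4796.
W_max = η_max · Q_H = 0.4796 × 518 = 248 kJ.

W_max ≈ 248 kJ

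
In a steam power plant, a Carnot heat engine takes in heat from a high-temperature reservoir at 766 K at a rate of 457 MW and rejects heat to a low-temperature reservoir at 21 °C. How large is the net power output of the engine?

Ẇ ≈ 282 MW

T_C = 21 °C → 21 + 273.15 = 294.15 K.
The Carnot efficiency is η = 1 − T_C/T_H = 1 − 294.15/766.00 = 0.6160.
W = η·Q_H = 0.6160 × 457 = 282 MW.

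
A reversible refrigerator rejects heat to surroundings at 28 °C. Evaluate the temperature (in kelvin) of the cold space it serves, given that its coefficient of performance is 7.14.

T_C ≈ 264.2 K

T_H = 28 °C → 28 + 273.15 = 301.15 K.
COP_R = T_C/(T_H − T_C) ⇒ T_C = T_H·COP_R/(1 + COP_R) = 301.15 × 7.14/(1 + 7.14) = 264.2 K.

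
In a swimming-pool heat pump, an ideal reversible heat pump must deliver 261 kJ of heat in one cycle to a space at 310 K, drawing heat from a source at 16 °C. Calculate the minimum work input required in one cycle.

T_C = 16 °C → 16 + 273.15 = 289.15 K.
Reversible heating COP: COP_HP = T_H/(T_H − T_C) = 310.00/20.85 = 14.8681.
W = Q_H/COP_HP = 261/14.8681 = 17.6 kJ.

W_in ≈ 17.6 kJ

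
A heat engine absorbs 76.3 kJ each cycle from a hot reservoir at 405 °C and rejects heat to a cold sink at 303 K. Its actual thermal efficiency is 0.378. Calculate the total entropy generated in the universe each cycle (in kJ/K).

T_H = 405 °C → 405 + 273.15 = 678.15 K.
W = η·Q_H = 0.378 × 76.3 = 28.84 kJ, so Q_C = Q_H − W = 47.46 kJ.
Entropy balance on the reservoirs: −Q_H/T_H = -0.1125 kJ/K, +Q_C/T_C = 0.1566 kJ/K.
ΔS_univ = −Q_H/T_H + Q_C/T_C = 0.04412 kJ/K (> 0, since η = 0.378 < η_Carnot = 0.553).

ΔS_univ ≈ 0.04412 kJ/K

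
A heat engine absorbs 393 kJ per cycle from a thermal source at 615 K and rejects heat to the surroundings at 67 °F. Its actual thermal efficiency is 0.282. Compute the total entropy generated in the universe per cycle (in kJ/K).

T_C = 67 °F → (67 − 32) × 5/9 = 19.44 °C = 292.59 K.
W = η·Q_H = 0.282 × 393 = 110.8 kJ, so Q_C = Q_H − W = 282.2 kJ.
Reservoir entropy changes: ΔS_H = −Q_H/T_H = −393/615.00 = -0.6390 kJ/K and ΔS_C = +Q_C/T_C = 282.2/292.59 = 0.9644 kJ/K.
ΔS_univ = −Q_H/T_H + Q_C/T_C = 0.3254 kJ/K (> 0, since η = 0.282 < η_Carnot = 0.524).

ΔS_univ ≈ 0.3254 kJ/K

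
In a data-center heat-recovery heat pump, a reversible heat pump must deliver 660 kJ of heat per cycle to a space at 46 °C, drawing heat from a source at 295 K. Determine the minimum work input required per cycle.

T_H = 46 °C → 46 + 273.15 = 319.15 K.
Reversible heating COP: COP_HP = T_H/(T_H − T_C) = 319.15/24.15 = 13.2153.
W = Q_H/COP_HP = 660/13.2153 = 49.9 kJ.

W_in ≈ 49.9 kJ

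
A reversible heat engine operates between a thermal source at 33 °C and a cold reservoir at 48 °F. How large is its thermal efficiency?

T_H = 33 °C → 33 + 273.15 = 306.15 K.
T_C = 48 °F → (48 − 32) × 5/9 = 8.89 °C = 282.04 K.
Carnot efficiency: η = 1 − T_C/T_H = 1 − 282.04/306.15 = 0.07876.

η ≈ 0.07876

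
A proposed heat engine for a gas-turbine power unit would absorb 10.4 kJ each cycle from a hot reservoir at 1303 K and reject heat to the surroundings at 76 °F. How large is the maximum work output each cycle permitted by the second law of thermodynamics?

T_C = 76 °F → (76 − 32) × 5/9 = 24.44 °C = 297.59 K.
No engine can exceed the Carnot limit: η_max = 1 − T_C/T_H = 1 − 297.59/1303.00 = 0.7716.
W_max = η_max · Q_H = 0.7716 × 10.4 = 8.02 kJ.

W_max ≈ 8.02 kJ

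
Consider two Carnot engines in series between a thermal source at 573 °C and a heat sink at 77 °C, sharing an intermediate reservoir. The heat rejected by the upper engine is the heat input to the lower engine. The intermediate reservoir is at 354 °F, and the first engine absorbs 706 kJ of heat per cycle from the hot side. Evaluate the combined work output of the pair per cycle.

T_H = 573 °C → 573 + 273.15 = 846.15 K.
T_C = 77 °C → 77 + 273.15 = 350.15 K.
Two reversible stages in series are equivalent to a single Carnot engine between T_H and T_C, so η_total = 1 − T_C/T_H = 1 − 350.15/846.15 = 0.5862.
W_total = η_total · Q_H = 0.5862 × 706 = 413.8 kJ.

W_total ≈ 413.8 kJ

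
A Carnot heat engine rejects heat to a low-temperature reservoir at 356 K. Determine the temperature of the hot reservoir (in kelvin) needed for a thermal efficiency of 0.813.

From η = 1 − T_C/T_H, solving for T_H gives T_H = T_C/(1 − η) = 356.00/(1 − 0.813) = 1904 K.

T_H ≈ 1904 K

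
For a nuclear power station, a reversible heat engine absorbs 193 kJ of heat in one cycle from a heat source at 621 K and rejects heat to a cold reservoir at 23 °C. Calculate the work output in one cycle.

W ≈ 101.0 kJ

T_C = 23 °C → 23 + 273.15 = 296.15 K.
η_rev = 1 − T_C/T_H = 1 − 296.15/621.00 = 0.5231.
W = η·Q_H = 0.5231 × 193 = 101.0 kJ.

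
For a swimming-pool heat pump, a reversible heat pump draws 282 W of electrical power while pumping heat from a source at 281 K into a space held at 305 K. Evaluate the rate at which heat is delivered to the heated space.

Q̇_H ≈ 3584 W

Reversible heating COP: COP_HP = T_H/(T_H − T_C) = 305.00/24.00 = 12.7083.
Q_H = COP_HP · W = 12.7083 × 282 = 3584 W.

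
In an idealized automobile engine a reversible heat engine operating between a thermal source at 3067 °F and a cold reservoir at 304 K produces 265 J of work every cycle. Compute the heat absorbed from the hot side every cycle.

Q_H ≈ 314 J

T_H = 3067 °F → (3067 − 32) × 5/9 = 1686.11 °C = 1959.26 K.
Since the cycle is reversible, η = 1 − T_C/T_H = 1 − 304.00/1959.26 = 0.8448.
Q_H = W/η = 265/0.8448 = 314 J.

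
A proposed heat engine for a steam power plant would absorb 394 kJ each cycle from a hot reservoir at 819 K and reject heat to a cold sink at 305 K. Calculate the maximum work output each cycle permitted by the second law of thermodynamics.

No engine can exceed the Carnot limit: η_max = 1 − T_C/T_H = 1 − 305.00/819.00 = 0.6276.
W_max = η_max · Q_H = 0.6276 × 394 = 247.3 kJ.

W_max ≈ 247.3 kJ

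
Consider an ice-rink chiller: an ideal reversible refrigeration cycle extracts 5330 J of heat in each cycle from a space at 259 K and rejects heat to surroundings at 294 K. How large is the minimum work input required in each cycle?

For a reversible refrigerator, COP_R = T_C/(T_H − T_C) = 259.00/35.00 = 7.4000.
W = Q_C/COP_R = 5330/7.4000 = 720.3 J.

W_in ≈ 720.3 J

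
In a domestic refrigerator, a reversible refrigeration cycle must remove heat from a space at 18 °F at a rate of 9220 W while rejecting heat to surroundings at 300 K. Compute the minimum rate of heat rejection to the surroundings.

Q̇_H ≈ 10420 W

T_C = 18 °F → (18 − 32) × 5/9 = -7.78 °C = 265.37 K.
For a reversible cycle Q_H/Q_C = T_H/T_C, so Q_H = Q_C·T_H/T_C = 9220 × 300.00/265.37 = 10420 W.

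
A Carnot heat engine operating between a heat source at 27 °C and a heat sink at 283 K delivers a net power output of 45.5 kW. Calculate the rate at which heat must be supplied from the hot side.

Q̇_H ≈ 796 kW

T_H = 27 °C → 27 + 273.15 = 300.15 K.
Since the cycle is reversible, η = 1 − T_C/T_H = 1 − 283.00/300.15 = 0.0571.
Q_H = W/η = 45.5/0.0571 = 796 kW.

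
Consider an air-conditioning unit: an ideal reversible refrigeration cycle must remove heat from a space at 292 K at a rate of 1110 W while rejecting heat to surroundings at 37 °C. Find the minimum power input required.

T_H = 37 °C → 37 + 273.15 = 310.15 K.
COP_R = T_C/(T_H − T_C) = 292.00/18.15 = 16.0882.
W = Q_C/COP_R = 1110/16.0882 = 69.0 W.

Ẇ_in ≈ 69.0 W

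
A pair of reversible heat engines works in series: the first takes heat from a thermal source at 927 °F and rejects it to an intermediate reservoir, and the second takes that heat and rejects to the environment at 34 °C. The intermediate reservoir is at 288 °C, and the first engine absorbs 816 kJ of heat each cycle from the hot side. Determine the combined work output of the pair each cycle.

T_H = 927 °F → (927 − 32) × 5/9 = 497.22 °C = 770.37 K.
T_C = 34 °C → 34 + 273.15 = 307.15 K.
Two reversible stages in series are equivalent to a single Carnot engine between T_H and T_C, so η_total = 1 − T_C/T_H = 1 − 307.15/770.37 = 0.6013.
W_total = η_total · Q_H = 0.6013 × 816 = 491 kJ.

W_total ≈ 491 kJ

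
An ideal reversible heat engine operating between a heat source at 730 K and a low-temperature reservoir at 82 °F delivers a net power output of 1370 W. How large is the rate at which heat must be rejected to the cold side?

Q̇_C ≈ 961 W

T_C = 82 °F → (82 − 32) × 5/9 = 27.78 °C = 300.93 K.
The Carnot efficiency is η = 1 − T_C/T_H = 1 − 300.93/730.00 = 0.5878.
Since Q_C/Q_H = T_C/T_H and Q_H = W/η, Q_C = W·T_C/(T_H − T_C) = 1370 × 300.93/429.07 = 961 W.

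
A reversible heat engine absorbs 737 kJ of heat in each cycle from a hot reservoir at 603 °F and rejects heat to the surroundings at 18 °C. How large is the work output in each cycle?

W ≈ 374 kJ

T_H = 603 °F → (603 − 32) × 5/9 = 317.22 °C = 590.37 K.
T_C = 18 °C → 18 + 273.15 = 291.15 K.
The Carnot efficiency is η = 1 − T_C/T_H = 1 − 291.15/590.37 = 0.5068.
W = η·Q_H = 0.5068 × 737 = 374 kJ.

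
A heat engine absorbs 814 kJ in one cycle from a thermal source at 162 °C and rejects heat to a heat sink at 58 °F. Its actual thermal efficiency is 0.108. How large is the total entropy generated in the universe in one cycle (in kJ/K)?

ΔS_univ ≈ 0.6541 kJ/K

T_H = 162 °C → 162 + 273.15 = 435.15 K.
T_C = 58 °F → (58 − 32) × 5/9 = 14.44 °C = 287.59 K.
W = η·Q_H = 0.108 × 814 = 87.91 kJ, so Q_C = Q_H − W = 726.1 kJ.
The hot reservoir loses entropy Q_H/T_H = 814/435.15 = 1.871 kJ/K; the cold reservoir gains Q_C/T_C = 726.1/287.59 = 2.525 kJ/K.
ΔS_univ = −Q_H/T_H + Q_C/T_C = 0.6541 kJ/K (> 0, since η = 0.108 < η_Carnot = 0.339).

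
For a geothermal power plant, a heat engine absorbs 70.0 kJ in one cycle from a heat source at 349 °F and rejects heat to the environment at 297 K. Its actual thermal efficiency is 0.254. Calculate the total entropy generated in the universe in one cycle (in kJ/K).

T_H = 349 °F → (349 − 32) × 5/9 = 176.11 °C = 449.26 K.
W = η·Q_H = 0.254 × 70.0 = 17.78 kJ, so Q_C = Q_H − W = 52.22 kJ.
Reservoir entropy changes: ΔS_H = −Q_H/T_H = −70.0/449.26 = -0.1558 kJ/K and ΔS_C = +Q_C/T_C = 52.22/297.00 = 0.1758 kJ/K.
ΔS_univ = −Q_H/T_H + Q_C/T_C = 0.0200 kJ/K (> 0, since η = 0.254 < η_Carnot = 0.339).

ΔS_univ ≈ 0.0200 kJ/K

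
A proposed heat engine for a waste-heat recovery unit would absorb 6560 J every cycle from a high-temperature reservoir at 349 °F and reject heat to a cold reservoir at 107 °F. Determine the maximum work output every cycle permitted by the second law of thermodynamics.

W_max ≈ 1960 J

T_H = 349 °F → (349 − 32) × 5/9 = 176.11 °C = 449.26 K.
T_C = 107 °F → (107 − 32) × 5/9 = 41.67 °C = 314.82 K.
The second-law ceiling is the Carnot efficiency, η_max = 1 − T_C/T_H = 1 − 314.82/449.26 = 0.2993.
W_max = η_max · Q_H = 0.2993 × 6560 = 1960 J.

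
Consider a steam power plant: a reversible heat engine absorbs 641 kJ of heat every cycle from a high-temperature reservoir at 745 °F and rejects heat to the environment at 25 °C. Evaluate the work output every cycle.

W ≈ 355 kJ

T_H = 745 °F → (745 − 32) × 5/9 = 396.11 °C = 669.26 K.
T_C = 25 °C → 25 + 273.15 = 298.15 K.
For a reversible engine, η = 1 − T_C/T_H = 1 − 298.15/669.26 = 0.5545.
W = η·Q_H = 0.5545 × 641 = 355 kJ.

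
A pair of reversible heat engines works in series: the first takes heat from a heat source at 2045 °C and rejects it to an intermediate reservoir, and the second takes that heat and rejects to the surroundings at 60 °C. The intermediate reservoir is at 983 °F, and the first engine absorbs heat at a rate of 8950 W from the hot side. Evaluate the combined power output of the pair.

T_H = 2045 °C → 2045 + 273.15 = 2318.15 K.
T_C = 60 °C → 60 + 273.15 = 333.15 K.
Two reversible stages in series are equivalent to a single Carnot engine between T_H and T_C, so η_total = 1 − T_C/T_H = 1 − 333.15/2318.15 = 0.8563.
W_total = η_total · Q_H = 0.8563 × 8950 = 7664 W.

Ẇ_total ≈ 7664 W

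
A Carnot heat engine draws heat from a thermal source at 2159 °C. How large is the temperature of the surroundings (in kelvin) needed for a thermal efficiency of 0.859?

T_C ≈ 343 K

T_H = 2159 °C → 2159 + 273.15 = 2432.15 K.
From η = 1 − T_C/T_H, T_C = T_H·(1 − η) = 2432.15 × (1 − 0.859) = 343 K.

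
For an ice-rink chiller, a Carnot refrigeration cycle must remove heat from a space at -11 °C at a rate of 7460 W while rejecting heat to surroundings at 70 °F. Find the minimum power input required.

Ẇ_in ≈ 913.8 W

T_H = 70 °F → (70 − 32) × 5/9 = 21.11 °C = 294.26 K.
T_C = -11 °C → -11 + 273.15 = 262.15 K.
The reversible coefficient of performance is COP_R = T_C/(T_H − T_C) = 262.15/32.11 = 8.1638.
W = Q_C/COP_R = 7460/8.1638 = 913.8 W.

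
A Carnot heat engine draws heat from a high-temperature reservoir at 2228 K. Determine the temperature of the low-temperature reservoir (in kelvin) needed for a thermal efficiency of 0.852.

From η = 1 − T_C/T_H, T_C = T_H·(1 − η) = 2228.00 × (1 − 0.852) = 330 K.

T_C ≈ 330 K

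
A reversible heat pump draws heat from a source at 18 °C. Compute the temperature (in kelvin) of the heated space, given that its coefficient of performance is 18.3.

T_C = 18 °C → 18 + 273.15 = 291.15 K.
COP_HP = T_H/(T_H − T_C) ⇒ T_H = T_C·COP_HP/(COP_HP − 1) = 291.15 × 18.3/(18.3 − 1) = 308 K.

T_H ≈ 308 K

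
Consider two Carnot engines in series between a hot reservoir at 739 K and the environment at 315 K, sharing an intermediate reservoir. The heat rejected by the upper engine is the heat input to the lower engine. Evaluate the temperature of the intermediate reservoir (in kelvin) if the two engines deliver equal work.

T_m ≈ 527 K

For reversible stages Q_m = Q_H·(T_m/T_H). Setting W₁ = Q_H(1 − T_m/T_H) equal to W₂ = Q_m(1 − T_C/T_m) = Q_H·(T_m − T_C)/T_H gives T_H − T_m = T_m − T_C, so T_m = (T_H + T_C)/2 = (739.00 + 315.00)/2 = 527 K.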